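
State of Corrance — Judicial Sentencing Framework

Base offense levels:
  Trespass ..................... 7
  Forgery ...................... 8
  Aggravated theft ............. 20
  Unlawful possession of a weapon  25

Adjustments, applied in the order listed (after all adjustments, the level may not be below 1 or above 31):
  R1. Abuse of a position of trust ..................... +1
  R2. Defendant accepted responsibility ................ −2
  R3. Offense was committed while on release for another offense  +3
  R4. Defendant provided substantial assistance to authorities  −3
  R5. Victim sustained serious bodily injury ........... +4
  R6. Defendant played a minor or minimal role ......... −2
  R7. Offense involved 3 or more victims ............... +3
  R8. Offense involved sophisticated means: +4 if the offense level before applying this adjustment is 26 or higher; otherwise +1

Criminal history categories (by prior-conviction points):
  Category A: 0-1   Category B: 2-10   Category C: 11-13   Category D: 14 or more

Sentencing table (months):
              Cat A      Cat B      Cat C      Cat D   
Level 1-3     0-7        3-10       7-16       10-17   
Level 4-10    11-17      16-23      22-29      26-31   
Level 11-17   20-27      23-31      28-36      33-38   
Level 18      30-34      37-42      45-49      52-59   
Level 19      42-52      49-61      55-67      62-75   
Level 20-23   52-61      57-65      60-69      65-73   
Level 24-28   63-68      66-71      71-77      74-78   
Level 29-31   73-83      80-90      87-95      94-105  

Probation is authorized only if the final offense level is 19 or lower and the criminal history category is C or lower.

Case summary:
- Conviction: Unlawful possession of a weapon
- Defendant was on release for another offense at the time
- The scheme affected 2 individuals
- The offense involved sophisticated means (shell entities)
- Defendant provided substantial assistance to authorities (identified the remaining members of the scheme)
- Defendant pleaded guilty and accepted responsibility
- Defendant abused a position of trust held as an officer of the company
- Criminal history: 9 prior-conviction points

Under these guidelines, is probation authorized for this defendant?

Base offense level for unlawful possession of a weapon: 25.
R1 applies: 25 + 1 = 26.
R2 applies: 26 − 2 = 24.
R3 applies: 24 + 3 = 27.
R4 applies: 27 − 3 = 24.
R6 does not apply.
R8 applies (level before this adjustment is 24 < 26, so +1): 24 + 1 = 25.
Final offense level: 25.
Criminal history: 9 prior points → Category B (2-10).
Level 25 falls in the 24-28 band.
Grid: Level 24-28 × Category B = 66-71 months.
Probation check: level 25 > 19 and category B ≤ C → not eligible.

No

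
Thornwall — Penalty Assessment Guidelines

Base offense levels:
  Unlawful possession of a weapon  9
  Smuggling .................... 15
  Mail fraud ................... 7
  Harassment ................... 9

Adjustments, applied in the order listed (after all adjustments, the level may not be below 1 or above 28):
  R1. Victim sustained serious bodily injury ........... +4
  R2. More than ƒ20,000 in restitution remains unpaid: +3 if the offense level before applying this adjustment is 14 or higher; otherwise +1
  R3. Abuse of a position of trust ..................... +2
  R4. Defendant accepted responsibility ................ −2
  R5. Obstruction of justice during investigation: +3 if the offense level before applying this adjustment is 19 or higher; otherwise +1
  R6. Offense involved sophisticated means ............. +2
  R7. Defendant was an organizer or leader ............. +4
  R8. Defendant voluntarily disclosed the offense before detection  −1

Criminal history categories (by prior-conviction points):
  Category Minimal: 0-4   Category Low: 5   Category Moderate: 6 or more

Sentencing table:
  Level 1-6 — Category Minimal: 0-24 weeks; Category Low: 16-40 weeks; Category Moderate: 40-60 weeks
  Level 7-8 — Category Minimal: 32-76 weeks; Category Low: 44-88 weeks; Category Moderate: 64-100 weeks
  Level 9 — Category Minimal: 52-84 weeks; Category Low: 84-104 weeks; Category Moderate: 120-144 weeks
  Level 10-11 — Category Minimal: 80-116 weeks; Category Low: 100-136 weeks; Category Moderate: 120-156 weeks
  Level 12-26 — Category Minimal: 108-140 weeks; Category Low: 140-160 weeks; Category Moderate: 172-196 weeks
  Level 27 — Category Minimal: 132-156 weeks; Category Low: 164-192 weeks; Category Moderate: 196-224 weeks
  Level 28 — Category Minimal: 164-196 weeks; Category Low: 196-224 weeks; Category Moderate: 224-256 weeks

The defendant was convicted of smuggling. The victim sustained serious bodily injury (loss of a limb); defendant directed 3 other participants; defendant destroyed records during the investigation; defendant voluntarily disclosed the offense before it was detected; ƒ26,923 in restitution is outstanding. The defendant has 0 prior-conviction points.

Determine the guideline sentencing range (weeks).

164-196 weeks

Base offense level for smuggling: 15.
R1 applies: 15 + 4 = 19.
R2 applies (level before this adjustment is 19 ≥ 14, so +3): 19 + 3 = 22.
R5 applies (level before this adjustment is 22 ≥ 19, so +3): 22 + 3 = 25.
R6 does not apply.
R7 applies: 25 + 4 = 29.
R8 applies: 29 − 1 = 28.
Final offense level: 28.
Criminal history: 0 prior points → Category Minimal (0-4).
Level 28 falls in the 28 band.
Grid: Level 28 × Category Minimal = 164-196 weeks.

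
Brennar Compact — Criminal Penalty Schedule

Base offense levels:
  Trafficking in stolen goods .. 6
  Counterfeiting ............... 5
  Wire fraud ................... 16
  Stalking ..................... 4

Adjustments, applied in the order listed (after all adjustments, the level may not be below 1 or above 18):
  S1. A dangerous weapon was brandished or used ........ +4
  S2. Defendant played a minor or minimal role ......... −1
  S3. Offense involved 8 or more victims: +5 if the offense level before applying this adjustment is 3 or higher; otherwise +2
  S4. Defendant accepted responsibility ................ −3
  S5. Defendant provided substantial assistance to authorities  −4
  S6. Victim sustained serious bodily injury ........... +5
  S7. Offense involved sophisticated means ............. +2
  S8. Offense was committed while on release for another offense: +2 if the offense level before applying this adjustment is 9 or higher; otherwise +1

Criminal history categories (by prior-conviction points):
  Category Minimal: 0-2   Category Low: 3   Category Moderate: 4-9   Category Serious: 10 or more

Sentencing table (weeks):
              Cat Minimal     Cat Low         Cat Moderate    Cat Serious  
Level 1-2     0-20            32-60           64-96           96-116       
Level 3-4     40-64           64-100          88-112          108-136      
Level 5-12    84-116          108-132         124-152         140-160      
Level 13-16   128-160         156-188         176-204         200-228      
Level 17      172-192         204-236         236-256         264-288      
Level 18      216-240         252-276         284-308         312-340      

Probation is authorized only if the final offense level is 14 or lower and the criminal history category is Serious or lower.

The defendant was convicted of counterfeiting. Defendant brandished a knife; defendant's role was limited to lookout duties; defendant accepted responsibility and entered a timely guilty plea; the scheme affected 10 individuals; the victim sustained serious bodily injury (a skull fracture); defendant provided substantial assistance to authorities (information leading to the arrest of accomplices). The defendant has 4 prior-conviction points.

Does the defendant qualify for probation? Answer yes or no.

Base offense level for counterfeiting: 5.
S1 applies: 5 + 4 = 9.
S2 applies: 9 − 1 = 8.
S3 applies (level before this adjustment is 8 ≥ 3, so +5): 8 + 5 = 13.
S4 applies: 13 − 3 = 10.
S5 applies: 10 − 4 = 6.
S6 applies: 6 + 5 = 11.
S7 does not apply.
Final offense level: 11.
Criminal history: 4 prior points → Category Moderate (4-9).
Level 11 falls in the 5-12 band.
Grid: Level 5-12 × Category Moderate = 124-152 weeks.
Probation check: level 11 ≤ 14 and category Moderate ≤ Serious → eligible.

Yes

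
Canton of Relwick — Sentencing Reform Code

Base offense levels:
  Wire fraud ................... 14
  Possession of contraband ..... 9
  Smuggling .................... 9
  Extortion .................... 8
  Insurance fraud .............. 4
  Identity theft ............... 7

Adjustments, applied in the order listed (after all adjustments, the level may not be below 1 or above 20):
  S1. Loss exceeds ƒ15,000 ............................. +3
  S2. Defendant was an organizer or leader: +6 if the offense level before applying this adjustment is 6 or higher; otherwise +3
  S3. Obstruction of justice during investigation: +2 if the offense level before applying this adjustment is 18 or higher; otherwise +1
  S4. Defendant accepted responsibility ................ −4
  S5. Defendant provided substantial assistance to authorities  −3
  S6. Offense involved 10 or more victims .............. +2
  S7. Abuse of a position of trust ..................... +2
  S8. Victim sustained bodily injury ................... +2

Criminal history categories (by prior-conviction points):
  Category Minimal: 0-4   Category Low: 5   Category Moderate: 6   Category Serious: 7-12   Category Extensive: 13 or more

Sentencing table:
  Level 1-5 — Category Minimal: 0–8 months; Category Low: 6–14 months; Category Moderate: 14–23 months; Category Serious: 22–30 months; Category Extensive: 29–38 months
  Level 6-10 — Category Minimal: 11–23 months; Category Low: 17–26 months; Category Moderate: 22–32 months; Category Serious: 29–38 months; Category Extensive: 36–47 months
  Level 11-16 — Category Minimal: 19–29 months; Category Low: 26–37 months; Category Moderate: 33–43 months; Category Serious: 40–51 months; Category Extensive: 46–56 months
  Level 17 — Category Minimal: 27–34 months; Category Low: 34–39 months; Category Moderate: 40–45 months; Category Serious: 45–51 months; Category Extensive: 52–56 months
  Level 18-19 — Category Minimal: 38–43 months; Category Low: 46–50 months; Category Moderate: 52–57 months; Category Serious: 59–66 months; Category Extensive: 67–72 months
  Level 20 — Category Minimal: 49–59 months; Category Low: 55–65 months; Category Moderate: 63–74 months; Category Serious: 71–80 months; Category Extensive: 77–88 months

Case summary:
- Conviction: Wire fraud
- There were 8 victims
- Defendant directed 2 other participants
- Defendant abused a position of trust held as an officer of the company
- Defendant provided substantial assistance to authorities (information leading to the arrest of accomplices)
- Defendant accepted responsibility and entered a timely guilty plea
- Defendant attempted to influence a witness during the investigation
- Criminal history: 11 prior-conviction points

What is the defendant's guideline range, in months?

45-51 months

Base offense level for wire fraud: 14.
S2 applies (level before this adjustment is 14 ≥ 6, so +6): 14 + 6 = 20.
S3 applies (level before this adjustment is 20 ≥ 18, so +2): 20 + 2 = 22.
S4 applies: 22 − 4 = 18.
S5 applies: 18 − 3 = 15.
S7 applies: 15 + 2 = 17.
S8 does not apply.
Final offense level: 17.
Criminal history: 11 prior points → Category Serious (7-12).
Level 17 falls in the 17 band.
Grid: Level 17 × Category Serious = 45-51 months.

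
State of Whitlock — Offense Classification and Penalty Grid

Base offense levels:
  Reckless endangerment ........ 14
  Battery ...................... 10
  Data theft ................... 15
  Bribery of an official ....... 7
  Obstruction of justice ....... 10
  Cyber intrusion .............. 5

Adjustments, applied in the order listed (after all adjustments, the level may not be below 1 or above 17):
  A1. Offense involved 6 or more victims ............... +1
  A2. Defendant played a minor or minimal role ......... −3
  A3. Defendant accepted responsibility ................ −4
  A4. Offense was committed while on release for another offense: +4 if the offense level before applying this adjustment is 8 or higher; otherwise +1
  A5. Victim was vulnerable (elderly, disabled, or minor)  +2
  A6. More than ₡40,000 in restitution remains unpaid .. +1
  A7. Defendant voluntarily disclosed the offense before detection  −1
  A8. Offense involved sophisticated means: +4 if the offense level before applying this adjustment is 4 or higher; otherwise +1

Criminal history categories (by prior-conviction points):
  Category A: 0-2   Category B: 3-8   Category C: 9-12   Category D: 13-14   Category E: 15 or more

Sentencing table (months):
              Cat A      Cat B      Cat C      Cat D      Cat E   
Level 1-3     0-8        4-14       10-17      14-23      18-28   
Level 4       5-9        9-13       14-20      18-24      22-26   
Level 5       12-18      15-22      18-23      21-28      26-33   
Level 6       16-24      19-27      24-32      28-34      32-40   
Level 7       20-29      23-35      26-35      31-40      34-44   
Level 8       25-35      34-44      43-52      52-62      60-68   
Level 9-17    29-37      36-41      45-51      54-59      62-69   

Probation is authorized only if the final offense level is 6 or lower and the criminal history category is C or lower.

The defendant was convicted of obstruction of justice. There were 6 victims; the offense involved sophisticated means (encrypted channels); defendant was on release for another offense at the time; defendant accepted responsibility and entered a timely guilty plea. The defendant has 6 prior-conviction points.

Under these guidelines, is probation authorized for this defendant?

No

Base offense level for obstruction of justice: 10.
A1 applies: 10 + 1 = 11.
A3 applies: 11 − 4 = 7.
A4 applies (level before this adjustment is 7 < 8, so +1): 7 + 1 = 8.
A5 does not apply.
A6 does not apply.
A8 applies (level before this adjustment is 8 ≥ 4, so +4): 8 + 4 = 12.
Final offense level: 12.
Criminal history: 6 prior points → Category B (3-8).
Level 12 falls in the 9-17 band.
Grid: Level 9-17 × Category B = 36-41 months.
Probation check: level 12 > 6 and category B ≤ C → not eligible.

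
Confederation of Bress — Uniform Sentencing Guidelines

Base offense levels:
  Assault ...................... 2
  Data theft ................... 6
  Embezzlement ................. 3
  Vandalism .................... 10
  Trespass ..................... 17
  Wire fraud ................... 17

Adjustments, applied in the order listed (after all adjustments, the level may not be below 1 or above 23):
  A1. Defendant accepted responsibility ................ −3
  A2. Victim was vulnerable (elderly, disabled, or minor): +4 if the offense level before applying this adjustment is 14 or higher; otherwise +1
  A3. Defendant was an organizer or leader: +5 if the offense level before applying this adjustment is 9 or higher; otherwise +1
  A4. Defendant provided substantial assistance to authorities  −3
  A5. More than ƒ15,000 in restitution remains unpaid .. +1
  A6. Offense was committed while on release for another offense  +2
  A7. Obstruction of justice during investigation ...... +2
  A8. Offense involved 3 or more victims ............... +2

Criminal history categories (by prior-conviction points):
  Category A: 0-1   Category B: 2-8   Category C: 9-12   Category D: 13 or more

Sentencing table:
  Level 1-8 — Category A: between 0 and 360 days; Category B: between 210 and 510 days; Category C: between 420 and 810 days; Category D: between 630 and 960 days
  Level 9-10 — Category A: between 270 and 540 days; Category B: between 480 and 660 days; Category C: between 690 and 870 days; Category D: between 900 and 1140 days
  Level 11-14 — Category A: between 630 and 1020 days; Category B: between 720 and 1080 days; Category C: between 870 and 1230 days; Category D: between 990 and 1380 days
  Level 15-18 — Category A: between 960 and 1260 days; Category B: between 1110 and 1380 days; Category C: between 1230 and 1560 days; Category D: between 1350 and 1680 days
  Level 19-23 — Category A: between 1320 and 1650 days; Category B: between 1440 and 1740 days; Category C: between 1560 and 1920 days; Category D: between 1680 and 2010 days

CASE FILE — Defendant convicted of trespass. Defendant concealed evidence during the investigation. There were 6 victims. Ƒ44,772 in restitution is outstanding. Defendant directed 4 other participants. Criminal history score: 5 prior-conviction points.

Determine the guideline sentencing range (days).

1440-1740 days

Base offense level for trespass: 17.
A3 applies (level before this adjustment is 17 ≥ 9, so +5): 17 + 5 = 22.
A4 does not apply.
A5 applies: 22 + 1 = 23.
A7 applies: 23 + 2 = 25.
A8 applies: 25 + 2 = 27.
Level 27 exceeds the maximum of 23; capped at 23.
Final offense level: 23.
Criminal history: 5 prior points → Category B (2-8).
Level 23 falls in the 19-23 band.
Grid: Level 19-23 × Category B = 1440-1740 days.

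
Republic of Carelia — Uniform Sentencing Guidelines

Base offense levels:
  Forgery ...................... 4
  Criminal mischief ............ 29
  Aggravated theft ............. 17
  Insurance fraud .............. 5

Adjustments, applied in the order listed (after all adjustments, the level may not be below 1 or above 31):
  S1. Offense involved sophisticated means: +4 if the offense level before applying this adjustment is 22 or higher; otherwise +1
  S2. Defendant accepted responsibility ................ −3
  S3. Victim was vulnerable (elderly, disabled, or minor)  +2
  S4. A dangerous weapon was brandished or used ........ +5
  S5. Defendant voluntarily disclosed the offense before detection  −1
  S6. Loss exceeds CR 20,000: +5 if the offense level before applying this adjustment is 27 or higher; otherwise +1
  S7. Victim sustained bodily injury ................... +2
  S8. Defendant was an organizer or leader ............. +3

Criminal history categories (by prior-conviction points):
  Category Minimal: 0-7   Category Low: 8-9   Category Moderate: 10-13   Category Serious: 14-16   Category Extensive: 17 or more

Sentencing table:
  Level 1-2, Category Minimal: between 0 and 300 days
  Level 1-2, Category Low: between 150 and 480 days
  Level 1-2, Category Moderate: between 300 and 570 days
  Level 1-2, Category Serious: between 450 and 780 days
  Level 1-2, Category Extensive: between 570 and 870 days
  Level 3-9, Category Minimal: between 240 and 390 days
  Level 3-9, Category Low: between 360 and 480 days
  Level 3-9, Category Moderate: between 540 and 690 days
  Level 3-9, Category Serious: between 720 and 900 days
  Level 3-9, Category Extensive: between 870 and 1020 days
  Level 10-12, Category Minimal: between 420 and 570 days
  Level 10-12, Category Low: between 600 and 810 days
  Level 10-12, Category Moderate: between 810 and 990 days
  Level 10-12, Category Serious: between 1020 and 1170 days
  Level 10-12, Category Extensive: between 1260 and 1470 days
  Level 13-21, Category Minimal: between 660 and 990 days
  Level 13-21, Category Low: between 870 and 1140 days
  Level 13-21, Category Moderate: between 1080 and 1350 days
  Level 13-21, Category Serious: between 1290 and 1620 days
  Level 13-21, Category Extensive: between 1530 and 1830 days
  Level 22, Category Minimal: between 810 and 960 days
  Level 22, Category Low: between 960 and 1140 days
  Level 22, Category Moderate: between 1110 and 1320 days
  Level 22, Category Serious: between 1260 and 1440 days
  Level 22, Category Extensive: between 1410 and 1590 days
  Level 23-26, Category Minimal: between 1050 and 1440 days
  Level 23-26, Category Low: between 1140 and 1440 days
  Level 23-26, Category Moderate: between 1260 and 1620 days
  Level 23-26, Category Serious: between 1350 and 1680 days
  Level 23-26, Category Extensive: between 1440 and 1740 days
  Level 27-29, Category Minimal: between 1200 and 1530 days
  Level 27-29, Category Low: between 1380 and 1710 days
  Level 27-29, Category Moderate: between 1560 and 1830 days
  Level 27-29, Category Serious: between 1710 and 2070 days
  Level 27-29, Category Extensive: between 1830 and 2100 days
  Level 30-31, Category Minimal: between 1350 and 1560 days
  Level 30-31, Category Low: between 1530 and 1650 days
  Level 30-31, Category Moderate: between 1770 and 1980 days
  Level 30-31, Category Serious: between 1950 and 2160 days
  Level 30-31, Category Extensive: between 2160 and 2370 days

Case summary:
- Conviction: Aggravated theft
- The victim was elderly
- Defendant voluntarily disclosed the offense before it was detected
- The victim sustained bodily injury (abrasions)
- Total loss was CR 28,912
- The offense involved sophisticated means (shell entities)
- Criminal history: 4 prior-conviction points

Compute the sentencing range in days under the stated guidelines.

Base offense level for aggravated theft: 17.
S1 applies (level before this adjustment is 17 < 22, so +1): 17 + 1 = 18.
S2 does not apply.
S3 applies: 18 + 2 = 20.
S5 applies: 20 − 1 = 19.
S6 applies (level before this adjustment is 19 < 27, so +1): 19 + 1 = 20.
S7 applies: 20 + 2 = 22.
Final offense level: 22.
Criminal history: 4 prior points → Category Minimal (0-7).
Level 22 falls in the 22 band.
Grid: Level 22 × Category Minimal = 810-960 days.

810-960 days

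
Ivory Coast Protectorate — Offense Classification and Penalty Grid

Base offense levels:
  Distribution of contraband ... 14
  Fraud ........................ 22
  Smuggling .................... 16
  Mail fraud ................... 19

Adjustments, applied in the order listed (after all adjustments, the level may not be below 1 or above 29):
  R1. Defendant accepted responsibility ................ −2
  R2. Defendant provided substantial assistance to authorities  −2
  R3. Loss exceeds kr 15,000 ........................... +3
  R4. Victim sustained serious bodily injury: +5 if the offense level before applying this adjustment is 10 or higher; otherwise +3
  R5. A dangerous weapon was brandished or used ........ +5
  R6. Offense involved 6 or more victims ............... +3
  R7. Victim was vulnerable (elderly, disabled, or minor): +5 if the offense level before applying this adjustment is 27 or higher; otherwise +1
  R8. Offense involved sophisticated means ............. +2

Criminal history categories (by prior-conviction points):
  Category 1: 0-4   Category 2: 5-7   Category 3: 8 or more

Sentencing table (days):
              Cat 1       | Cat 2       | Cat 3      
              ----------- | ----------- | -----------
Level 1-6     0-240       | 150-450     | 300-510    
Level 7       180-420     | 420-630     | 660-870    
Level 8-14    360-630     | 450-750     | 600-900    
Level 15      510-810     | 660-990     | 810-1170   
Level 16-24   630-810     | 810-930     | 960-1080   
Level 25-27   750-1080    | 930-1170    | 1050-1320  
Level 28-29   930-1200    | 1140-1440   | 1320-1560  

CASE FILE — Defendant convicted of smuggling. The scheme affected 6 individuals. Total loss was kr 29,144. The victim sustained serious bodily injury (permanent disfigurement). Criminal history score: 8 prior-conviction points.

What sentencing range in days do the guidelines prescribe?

1050-1320 days

Base offense level for smuggling: 16.
R1 does not apply.
R3 applies: 16 + 3 = 19.
R4 applies (level before this adjustment is 19 ≥ 10, so +5): 19 + 5 = 24.
R6 applies: 24 + 3 = 27.
R7 does not apply.
R8 does not apply.
Final offense level: 27.
Criminal history: 8 prior points → Category 3 (8+).
Level 27 falls in the 25-27 band.
Grid: Level 25-27 × Category 3 = 1050-1320 days.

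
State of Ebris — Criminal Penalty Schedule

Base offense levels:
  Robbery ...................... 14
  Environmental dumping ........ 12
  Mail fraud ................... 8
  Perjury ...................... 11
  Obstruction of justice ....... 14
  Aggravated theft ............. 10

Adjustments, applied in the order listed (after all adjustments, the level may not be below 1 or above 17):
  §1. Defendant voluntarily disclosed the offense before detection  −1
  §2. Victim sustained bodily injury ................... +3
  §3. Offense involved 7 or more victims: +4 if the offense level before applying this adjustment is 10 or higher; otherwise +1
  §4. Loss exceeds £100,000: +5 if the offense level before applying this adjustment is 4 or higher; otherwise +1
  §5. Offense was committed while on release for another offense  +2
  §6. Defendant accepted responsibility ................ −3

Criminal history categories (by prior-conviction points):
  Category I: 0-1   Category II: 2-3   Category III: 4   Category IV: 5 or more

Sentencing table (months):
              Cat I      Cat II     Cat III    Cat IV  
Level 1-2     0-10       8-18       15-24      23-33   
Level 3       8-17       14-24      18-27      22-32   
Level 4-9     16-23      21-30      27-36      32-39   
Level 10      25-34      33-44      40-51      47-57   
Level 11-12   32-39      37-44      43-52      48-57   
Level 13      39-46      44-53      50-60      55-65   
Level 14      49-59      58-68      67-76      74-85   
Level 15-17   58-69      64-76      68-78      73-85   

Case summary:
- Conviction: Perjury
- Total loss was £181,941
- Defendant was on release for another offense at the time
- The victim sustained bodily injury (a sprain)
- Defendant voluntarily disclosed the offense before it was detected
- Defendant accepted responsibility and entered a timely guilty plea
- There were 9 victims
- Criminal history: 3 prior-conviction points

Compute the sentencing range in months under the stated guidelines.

64-76 months

Base offense level for perjury: 11.
§1 applies: 11 − 1 = 10.
§2 applies: 10 + 3 = 13.
§3 applies (level before this adjustment is 13 ≥ 10, so +4): 13 + 4 = 17.
§4 applies (level before this adjustment is 17 ≥ 4, so +5): 17 + 5 = 22.
§5 applies: 22 + 2 = 24.
§6 applies: 24 − 3 = 21.
Level 21 exceeds the maximum of 17; capped at 17.
Final offense level: 17.
Criminal history: 3 prior points → Category II (2-3).
Level 17 falls in the 15-17 band.
Grid: Level 15-17 × Category II = 64-76 months.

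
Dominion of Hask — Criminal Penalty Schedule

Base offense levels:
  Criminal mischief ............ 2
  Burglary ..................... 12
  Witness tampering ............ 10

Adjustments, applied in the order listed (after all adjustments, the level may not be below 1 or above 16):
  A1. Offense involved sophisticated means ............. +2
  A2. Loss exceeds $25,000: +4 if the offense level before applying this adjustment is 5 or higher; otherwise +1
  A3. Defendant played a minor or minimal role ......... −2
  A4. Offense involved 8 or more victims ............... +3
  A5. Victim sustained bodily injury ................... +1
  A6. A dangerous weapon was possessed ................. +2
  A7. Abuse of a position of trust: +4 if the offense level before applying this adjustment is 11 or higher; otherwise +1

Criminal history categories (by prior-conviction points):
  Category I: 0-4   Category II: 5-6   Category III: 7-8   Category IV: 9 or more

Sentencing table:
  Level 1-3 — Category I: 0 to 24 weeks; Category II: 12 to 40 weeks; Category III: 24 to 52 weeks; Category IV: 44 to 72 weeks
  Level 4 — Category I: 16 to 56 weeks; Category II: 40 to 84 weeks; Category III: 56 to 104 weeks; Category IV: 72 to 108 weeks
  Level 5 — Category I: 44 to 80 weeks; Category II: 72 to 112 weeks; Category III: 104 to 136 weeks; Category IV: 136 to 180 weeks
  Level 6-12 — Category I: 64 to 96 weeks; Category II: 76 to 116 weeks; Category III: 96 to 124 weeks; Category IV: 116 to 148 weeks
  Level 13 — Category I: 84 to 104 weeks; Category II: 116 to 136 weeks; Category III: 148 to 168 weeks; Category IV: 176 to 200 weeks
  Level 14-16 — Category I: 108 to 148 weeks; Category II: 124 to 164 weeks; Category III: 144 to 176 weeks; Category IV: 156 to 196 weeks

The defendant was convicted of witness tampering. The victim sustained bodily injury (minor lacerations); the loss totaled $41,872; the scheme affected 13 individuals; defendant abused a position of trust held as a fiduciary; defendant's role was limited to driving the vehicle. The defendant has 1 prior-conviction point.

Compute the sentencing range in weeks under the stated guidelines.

Base offense level for witness tampering: 10.
A1 does not apply.
A2 applies (level before this adjustment is 10 ≥ 5, so +4): 10 + 4 = 14.
A3 applies: 14 − 2 = 12.
A4 applies: 12 + 3 = 15.
A5 applies: 15 + 1 = 16.
A7 applies (level before this adjustment is 16 ≥ 11, so +4): 16 + 4 = 20.
Level 20 exceeds the maximum of 16; capped at 16.
Final offense level: 16.
Criminal history: 1 prior point → Category I (0-4).
Level 16 falls in the 14-16 band.
Grid: Level 14-16 × Category I = 108-148 weeks.

108-148 weeks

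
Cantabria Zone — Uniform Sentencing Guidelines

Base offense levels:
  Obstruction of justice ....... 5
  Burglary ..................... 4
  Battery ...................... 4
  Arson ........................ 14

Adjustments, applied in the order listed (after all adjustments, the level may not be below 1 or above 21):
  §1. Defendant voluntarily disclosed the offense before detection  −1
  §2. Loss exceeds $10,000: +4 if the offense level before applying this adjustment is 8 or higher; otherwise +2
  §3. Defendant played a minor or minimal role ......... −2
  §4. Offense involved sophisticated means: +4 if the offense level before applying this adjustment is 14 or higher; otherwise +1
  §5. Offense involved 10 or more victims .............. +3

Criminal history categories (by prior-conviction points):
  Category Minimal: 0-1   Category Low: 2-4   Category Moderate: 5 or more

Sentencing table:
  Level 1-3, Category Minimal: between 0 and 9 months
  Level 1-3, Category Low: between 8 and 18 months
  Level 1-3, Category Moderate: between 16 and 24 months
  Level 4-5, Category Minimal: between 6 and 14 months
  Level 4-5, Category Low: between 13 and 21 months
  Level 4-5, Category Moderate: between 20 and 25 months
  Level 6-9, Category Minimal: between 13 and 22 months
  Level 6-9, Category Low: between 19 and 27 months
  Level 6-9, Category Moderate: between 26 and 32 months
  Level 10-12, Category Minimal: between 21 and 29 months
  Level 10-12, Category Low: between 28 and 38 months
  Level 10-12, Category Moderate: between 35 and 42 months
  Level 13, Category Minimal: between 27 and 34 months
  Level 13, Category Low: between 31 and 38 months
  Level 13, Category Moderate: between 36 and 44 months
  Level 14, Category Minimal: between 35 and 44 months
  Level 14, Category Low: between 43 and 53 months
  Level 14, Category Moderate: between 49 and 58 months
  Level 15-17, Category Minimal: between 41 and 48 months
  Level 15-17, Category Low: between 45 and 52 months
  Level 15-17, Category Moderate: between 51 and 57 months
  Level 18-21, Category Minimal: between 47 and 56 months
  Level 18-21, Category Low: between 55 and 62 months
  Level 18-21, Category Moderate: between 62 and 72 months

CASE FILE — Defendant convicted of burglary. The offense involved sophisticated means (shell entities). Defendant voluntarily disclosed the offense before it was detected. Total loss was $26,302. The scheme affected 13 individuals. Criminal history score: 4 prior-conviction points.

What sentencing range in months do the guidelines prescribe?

19-27 months

Base offense level for burglary: 4.
§1 applies: 4 − 1 = 3.
§2 applies (level before this adjustment is 3 < 8, so +2): 3 + 2 = 5.
§3 does not apply.
§4 applies (level before this adjustment is 5 < 14, so +1): 5 + 1 = 6.
§5 applies: 6 + 3 = 9.
Final offense level: 9.
Criminal history: 4 prior points → Category Low (2-4).
Level 9 falls in the 6-9 band.
Grid: Level 6-9 × Category Low = 19-27 months.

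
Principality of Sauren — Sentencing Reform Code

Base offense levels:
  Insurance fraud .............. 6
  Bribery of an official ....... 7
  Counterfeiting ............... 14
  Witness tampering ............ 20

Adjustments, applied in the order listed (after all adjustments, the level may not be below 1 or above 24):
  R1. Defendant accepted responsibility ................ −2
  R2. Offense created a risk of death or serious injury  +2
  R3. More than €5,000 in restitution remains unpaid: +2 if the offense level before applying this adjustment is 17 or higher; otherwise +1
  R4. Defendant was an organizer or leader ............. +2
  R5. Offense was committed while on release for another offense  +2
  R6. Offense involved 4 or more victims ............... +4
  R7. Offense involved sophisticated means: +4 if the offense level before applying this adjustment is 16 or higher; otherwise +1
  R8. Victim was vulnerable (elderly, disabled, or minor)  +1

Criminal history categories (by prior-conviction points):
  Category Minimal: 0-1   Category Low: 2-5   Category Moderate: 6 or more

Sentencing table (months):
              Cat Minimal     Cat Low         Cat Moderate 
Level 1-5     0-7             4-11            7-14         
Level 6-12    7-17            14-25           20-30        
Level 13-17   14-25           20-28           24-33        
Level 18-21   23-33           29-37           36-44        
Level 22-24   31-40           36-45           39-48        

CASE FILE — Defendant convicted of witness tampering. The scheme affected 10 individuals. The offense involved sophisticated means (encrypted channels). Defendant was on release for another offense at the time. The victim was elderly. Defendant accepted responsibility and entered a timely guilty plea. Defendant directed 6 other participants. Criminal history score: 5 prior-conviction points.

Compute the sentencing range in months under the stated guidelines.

36-45 months

Base offense level for witness tampering: 20.
R1 applies: 20 − 2 = 18.
R4 applies: 18 + 2 = 20.
R5 applies: 20 + 2 = 22.
R6 applies: 22 + 4 = 26.
R7 applies (level before this adjustment is 26 ≥ 16, so +4): 26 + 4 = 30.
R8 applies: 30 + 1 = 31.
Level 31 exceeds the maximum of 24; capped at 24.
Final offense level: 24.
Criminal history: 5 prior points → Category Low (2-5).
Level 24 falls in the 22-24 band.
Grid: Level 22-24 × Category Low = 36-45 months.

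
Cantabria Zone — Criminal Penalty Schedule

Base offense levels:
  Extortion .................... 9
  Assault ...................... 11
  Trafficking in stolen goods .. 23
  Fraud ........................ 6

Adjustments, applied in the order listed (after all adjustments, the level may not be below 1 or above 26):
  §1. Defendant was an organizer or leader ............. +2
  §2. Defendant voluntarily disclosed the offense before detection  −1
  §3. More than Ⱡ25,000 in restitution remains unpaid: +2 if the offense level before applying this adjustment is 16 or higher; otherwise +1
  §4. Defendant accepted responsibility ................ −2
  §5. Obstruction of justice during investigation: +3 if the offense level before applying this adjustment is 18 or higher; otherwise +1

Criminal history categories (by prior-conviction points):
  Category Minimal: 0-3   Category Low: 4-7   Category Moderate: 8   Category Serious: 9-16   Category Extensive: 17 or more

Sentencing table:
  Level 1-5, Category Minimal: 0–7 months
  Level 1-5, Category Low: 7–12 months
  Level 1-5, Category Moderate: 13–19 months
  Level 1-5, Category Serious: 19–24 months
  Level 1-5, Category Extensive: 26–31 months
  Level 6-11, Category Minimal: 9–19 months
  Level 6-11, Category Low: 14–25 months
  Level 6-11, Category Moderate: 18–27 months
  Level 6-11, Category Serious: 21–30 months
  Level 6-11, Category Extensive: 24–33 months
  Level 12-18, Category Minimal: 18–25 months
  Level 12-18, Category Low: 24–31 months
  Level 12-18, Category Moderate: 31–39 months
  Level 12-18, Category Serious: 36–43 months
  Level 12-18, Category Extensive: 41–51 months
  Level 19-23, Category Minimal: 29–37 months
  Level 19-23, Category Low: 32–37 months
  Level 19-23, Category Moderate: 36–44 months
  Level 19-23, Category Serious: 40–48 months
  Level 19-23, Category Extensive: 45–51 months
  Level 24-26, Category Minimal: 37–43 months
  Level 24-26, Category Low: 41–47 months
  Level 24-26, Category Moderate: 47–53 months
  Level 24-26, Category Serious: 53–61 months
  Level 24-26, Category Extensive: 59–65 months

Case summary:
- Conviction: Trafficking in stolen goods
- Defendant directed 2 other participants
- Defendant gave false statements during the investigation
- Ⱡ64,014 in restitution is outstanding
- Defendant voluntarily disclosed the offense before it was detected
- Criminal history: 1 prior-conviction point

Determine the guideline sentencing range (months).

37-43 months

Base offense level for trafficking in stolen goods: 23.
§1 applies: 23 + 2 = 25.
§2 applies: 25 − 1 = 24.
§3 applies (level before this adjustment is 24 ≥ 16, so +2): 24 + 2 = 26.
§5 applies (level before this adjustment is 26 ≥ 18, so +3): 26 + 3 = 29.
Level 29 exceeds the maximum of 26; capped at 26.
Final offense level: 26.
Criminal history: 1 prior point → Category Minimal (0-3).
Level 26 falls in the 24-26 band.
Grid: Level 24-26 × Category Minimal = 37-43 months.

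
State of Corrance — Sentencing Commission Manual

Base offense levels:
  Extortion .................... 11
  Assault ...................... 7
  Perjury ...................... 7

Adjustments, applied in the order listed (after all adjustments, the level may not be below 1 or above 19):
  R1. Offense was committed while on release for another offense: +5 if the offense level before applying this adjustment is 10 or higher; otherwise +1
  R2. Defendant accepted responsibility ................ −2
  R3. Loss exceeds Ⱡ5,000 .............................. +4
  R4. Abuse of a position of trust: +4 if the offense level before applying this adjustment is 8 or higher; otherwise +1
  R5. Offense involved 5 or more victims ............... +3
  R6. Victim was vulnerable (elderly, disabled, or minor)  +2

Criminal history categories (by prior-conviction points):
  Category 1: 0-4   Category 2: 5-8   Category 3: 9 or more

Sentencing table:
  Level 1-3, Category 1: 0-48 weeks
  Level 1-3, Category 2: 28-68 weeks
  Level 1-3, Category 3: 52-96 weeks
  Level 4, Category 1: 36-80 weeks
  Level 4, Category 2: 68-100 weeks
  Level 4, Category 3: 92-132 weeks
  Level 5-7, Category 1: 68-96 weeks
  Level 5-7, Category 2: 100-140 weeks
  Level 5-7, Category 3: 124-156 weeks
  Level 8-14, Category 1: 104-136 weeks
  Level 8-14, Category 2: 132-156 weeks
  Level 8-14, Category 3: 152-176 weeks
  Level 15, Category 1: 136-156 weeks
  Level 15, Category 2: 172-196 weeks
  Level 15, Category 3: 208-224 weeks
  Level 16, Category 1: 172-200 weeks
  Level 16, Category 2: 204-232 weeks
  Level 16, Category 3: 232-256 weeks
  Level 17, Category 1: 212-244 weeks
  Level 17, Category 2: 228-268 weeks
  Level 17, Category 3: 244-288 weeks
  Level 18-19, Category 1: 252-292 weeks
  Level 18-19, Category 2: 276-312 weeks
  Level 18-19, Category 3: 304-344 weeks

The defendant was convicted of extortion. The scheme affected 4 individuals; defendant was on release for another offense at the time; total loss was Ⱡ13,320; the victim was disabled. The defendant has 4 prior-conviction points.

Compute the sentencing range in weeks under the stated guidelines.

252-292 weeks

Base offense level for extortion: 11.
R1 applies (level before this adjustment is 11 ≥ 10, so +5): 11 + 5 = 16.
R3 applies: 16 + 4 = 20.
R5 does not apply.
R6 applies: 20 + 2 = 22.
Level 22 exceeds the maximum of 19; capped at 19.
Final offense level: 19.
Criminal history: 4 prior points → Category 1 (0-4).
Level 19 falls in the 18-19 band.
Grid: Level 18-19 × Category 1 = 252-292 weeks.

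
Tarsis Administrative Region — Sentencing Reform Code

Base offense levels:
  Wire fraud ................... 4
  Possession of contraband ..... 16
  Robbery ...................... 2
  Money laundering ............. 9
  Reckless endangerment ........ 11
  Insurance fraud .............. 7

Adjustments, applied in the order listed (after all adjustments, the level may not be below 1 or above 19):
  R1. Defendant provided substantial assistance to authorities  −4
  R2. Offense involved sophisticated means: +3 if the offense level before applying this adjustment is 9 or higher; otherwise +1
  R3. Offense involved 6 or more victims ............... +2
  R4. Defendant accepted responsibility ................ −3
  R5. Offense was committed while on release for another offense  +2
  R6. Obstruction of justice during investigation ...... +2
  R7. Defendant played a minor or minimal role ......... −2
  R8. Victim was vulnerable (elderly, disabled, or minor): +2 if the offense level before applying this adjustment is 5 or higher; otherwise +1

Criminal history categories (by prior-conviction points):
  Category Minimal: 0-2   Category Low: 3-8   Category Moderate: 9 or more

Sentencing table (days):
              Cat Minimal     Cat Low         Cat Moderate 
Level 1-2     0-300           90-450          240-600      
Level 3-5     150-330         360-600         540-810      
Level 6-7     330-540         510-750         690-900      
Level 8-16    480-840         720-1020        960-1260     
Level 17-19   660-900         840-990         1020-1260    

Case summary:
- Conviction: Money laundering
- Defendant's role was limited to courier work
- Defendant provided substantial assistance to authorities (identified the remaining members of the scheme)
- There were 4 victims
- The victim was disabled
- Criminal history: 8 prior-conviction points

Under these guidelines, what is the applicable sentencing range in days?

360-600 days

Base offense level for money laundering: 9.
R1 applies: 9 − 4 = 5.
R2 does not apply.
R3 does not apply.
R4 does not apply.
R5 does not apply.
R6 does not apply.
R7 applies: 5 − 2 = 3.
R8 applies (level before this adjustment is 3 < 5, so +1): 3 + 1 = 4.
Final offense level: 4.
Criminal history: 8 prior points → Category Low (3-8).
Level 4 falls in the 3-5 band.
Grid: Level 3-5 × Category Low = 360-600 days.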